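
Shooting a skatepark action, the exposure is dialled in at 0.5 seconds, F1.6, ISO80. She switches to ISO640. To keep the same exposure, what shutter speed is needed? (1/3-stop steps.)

ISO: 80 → 100 → 125 → 160 → 200 → 250 → 320 → 400 → 500 → 640 — 3 stops higher (brighter).
Need 3 stops darker from the shutter speed: 0.5 → 0.4 → 0.3 → 1/4 → 1/5 → 1/6 → 1/8 → 1/10 → 1/13 → 1/15.

1/15s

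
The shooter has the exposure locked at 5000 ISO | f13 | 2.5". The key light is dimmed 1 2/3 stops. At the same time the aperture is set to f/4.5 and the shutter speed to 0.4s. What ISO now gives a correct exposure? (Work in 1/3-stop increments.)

Scene light: 1 2/3 stops darker.
Aperture: f/13 → f/11 → f/10 → f/9 → f/8 → f/7.1 → f/6.3 → f/5.6 → f/5 → f/4.5 — 3 stops larger aperture (brighter).
Shutter speed: 2.5 → 2 → 1.6 → 1.3 → 1 → 0.8 → 0.6 → 0.5 → 0.4 — 2 2/3 stops faster (darker).
Net so far: 1 1/3 stops darker. ISO: 5000 → 6400 → 8000 → 10000 → 12800.

ISO 12800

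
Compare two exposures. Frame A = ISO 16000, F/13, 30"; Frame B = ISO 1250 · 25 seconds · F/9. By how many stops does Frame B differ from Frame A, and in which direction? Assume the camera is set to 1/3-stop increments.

3 stops darker

Aperture: f/13 → f/11 → f/10 → f/9 — 1 stop opened up (brighter).
Shutter speed: 30 → 25 — 1/3 stop faster (darker).
ISO: 16000 → 12800 → 10000 → 8000 → 6400 → 5000 → 4000 → 3200 → 2500 → 2000 → 1600 → 1250 — 3 2/3 stops dropped (darker).
Net: +1 −1/3 −3 2/3 = −3 stops.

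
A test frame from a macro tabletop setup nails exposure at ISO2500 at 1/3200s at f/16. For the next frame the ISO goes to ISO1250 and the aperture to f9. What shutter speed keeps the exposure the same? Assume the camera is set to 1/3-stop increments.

1/5000s

ISO: 2500 → 2000 → 1600 → 1250 — 1 stop dropped (darker).
Aperture: f/16 → f/14 → f/13 → f/11 → f/10 → f/9 — 1 2/3 stops opened up (brighter).
Net change so far: 2/3 stop brighter. Offset with the shutter speed: 1/3200 → 1/4000 → 1/5000.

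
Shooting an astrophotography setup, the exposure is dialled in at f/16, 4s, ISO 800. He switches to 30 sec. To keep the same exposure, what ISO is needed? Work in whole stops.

ISO 100

Shutter speed: 4 → 8 → 15 → 30 — 3 stops slower (brighter).
Need 3 stops darker from the ISO: 800 → 400 → 200 → 100.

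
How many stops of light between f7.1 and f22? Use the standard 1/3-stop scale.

3 1/3 stops

f/7.1 → f/8 → f/9 → f/10 → f/11 → f/13 → f/14 → f/16 → f/18 → f/20 → f/22 — count the steps: 10 third-stops = 3 1/3 stops.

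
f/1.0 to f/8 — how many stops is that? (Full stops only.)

f/1.0 → f/1.4 → f/2 → f/2.8 → f/4 → f/5.6 → f/8 — count the steps: 6 stops.

6 stops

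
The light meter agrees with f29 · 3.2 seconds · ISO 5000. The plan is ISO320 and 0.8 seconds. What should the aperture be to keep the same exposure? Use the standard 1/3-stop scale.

f/3.5

ISO: 5000 → 4000 → 3200 → 2500 → 2000 → 1600 → 1250 → 1000 → 800 → 640 → 500 → 400 → 320 — 4 stops dropped (darker).
Shutter speed: 3.2 → 2.5 → 2 → 1.6 → 1.3 → 1 → 0.8 — 2 stops shorter (darker).
Net change so far: 6 stops darker. Offset with the aperture: f/29 → f/25 → f/22 → f/20 → f/18 → f/16 → f/14 → f/13 → f/11 → f/10 → f/9 → f/8 → f/7.1 → f/6.3 → f/5.6 → f/5 → f/4.5 → f/4 → f/3.5.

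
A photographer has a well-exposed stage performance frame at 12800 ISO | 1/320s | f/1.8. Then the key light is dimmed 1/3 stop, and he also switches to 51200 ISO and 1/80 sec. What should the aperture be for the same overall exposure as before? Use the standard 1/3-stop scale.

f/6.3

Scene light: 1/3 stop darker.
ISO: 12800 → 16000 → 20000 → 25600 → 32000 → 40000 → 51200 — 2 stops raised (brighter).
Shutter speed: 1/320 → 1/250 → 1/200 → 1/160 → 1/125 → 1/100 → 1/80 — 2 stops slower (brighter).
Net so far: 3 2/3 stops brighter. Aperture: f/1.8 → f/2 → f/2.2 → f/2.5 → f/2.8 → f/3.2 → f/3.5 → f/4 → f/4.5 → f/5 → f/5.6 → f/6.3.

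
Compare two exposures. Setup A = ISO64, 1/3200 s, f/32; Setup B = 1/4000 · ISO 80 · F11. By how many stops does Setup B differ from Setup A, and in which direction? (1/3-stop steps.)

3 stops brighter

Aperture: f/32 → f/29 → f/25 → f/22 → f/20 → f/18 → f/16 → f/14 → f/13 → f/11 — 3 stops wider (brighter).
Shutter speed: 1/3200 → 1/4000 — 1/3 stop faster (darker).
ISO: 64 → 80 — 1/3 stop raised (brighter).
Net: +3 −1/3 +1/3 = +3 stops.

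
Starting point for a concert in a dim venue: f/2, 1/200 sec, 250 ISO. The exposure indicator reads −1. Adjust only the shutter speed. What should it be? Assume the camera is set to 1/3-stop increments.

Underexposed by 1 stop → need 1 stop brighter.
Shutter speed: 1/200 → 1/160 → 1/125 → 1/100.

1/100s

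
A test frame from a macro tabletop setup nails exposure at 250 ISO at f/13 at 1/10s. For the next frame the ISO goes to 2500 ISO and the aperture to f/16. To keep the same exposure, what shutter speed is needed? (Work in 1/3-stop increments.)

ISO: 250 → 320 → 400 → 500 → 640 → 800 → 1000 → 1250 → 1600 → 2000 → 2500 — 3 1/3 stops raised (brighter).
Aperture: f/13 → f/14 → f/16 — 2/3 stop narrower (darker).
Net change so far: 2 2/3 stops brighter. Offset with the shutter speed: 1/10 → 1/13 → 1/15 → 1/20 → 1/25 → 1/30 → 1/40 → 1/50 → 1/60.

1/60s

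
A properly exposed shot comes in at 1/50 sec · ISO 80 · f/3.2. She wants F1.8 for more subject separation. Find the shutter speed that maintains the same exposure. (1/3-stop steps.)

Aperture: f/3.2 → f/2.8 → f/2.5 → f/2.2 → f/2 → f/1.8 — 1 2/3 stops larger aperture (brighter).
Need 1 2/3 stops darker from the shutter speed: 1/50 → 1/60 → 1/80 → 1/100 → 1/125 → 1/160.

1/160s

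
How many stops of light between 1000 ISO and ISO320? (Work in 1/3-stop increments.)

1000 → 800 → 640 → 500 → 400 → 320 — count the steps: 5 third-stops = 1 2/3 stops.

1 2/3 stops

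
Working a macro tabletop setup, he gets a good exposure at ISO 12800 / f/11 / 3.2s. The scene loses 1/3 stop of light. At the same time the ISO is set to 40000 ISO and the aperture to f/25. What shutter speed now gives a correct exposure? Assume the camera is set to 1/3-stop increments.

Scene light: 1/3 stop darker.
ISO: 12800 → 16000 → 20000 → 25600 → 32000 → 40000 — 1 2/3 stops higher (brighter).
Aperture: f/11 → f/13 → f/14 → f/16 → f/18 → f/20 → f/22 → f/25 — 2 1/3 stops stopped down (darker).
Net so far: 1 stop darker. Shutter speed: 3.2 → 4 → 5 → 6.

6 s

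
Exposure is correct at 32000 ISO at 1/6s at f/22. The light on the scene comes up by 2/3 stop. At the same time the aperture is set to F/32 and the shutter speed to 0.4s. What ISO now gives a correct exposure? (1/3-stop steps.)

Scene light: 2/3 stop brighter.
Aperture: f/22 → f/25 → f/29 → f/32 — 1 stop narrower (darker).
Shutter speed: 1/6 → 1/5 → 1/4 → 0.3 → 0.4 — 1 1/3 stops longer (brighter).
Net so far: 1 stop brighter. ISO: 32000 → 25600 → 20000 → 16000.

ISO 16000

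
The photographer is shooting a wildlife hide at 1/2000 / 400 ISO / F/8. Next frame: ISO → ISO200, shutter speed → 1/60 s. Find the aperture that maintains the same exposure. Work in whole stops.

f/32

ISO: 400 → 200 — 1 stop dropped (darker).
Shutter speed: 1/2000 → 1/1000 → 1/500 → 1/250 → 1/125 → 1/60 — 5 stops longer (brighter).
Net change so far: 4 stops brighter. Offset with the aperture: f/8 → f/11 → f/16 → f/22 → f/32.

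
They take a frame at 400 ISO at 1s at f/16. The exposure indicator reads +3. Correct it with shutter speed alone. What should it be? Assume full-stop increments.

1/8s

Overexposed by 3 stops → need 3 stops darker.
Shutter speed: 1 → 1/2 → 1/4 → 1/8.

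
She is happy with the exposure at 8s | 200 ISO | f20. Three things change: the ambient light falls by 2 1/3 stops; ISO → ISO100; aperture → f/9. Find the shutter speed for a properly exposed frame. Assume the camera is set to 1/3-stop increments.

15 s

Scene light: 2 1/3 stops darker.
ISO: 200 → 160 → 125 → 100 — 1 stop dropped (darker).
Aperture: f/20 → f/18 → f/16 → f/14 → f/13 → f/11 → f/10 → f/9 — 2 1/3 stops wider (brighter).
Net so far: 1 stop darker. Shutter speed: 8 → 10 → 13 → 15.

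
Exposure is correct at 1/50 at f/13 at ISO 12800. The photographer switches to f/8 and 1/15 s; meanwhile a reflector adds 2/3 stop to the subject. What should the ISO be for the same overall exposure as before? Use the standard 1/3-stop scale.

Scene light: 2/3 stop brighter.
Aperture: f/13 → f/11 → f/10 → f/9 → f/8 — 1 1/3 stops wider (brighter).
Shutter speed: 1/50 → 1/40 → 1/30 → 1/25 → 1/20 → 1/15 — 1 2/3 stops longer (brighter).
Net so far: 3 2/3 stops brighter. ISO: 12800 → 10000 → 8000 → 6400 → 5000 → 4000 → 3200 → 2500 → 2000 → 1600 → 1250 → 1000.

ISO 1000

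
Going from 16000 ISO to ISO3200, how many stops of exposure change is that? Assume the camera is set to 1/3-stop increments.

2 1/3 stops

16000 → 12800 → 10000 → 8000 → 6400 → 5000 → 4000 → 3200 — count the steps: 7 third-stops = 2 1/3 stops.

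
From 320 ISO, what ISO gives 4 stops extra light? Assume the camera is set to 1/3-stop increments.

ISO 5000

ISO: 320 → 400 → 500 → 640 → 800 → 1000 → 1250 → 1600 → 2000 → 2500 → 3200 → 4000 → 5000 — 4 stops raised (brighter).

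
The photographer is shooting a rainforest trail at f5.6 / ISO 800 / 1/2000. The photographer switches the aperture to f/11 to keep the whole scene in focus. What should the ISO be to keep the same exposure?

Aperture: f/5.6 → f/8 → f/11 — 2 stops smaller aperture (darker).
Need 2 stops brighter from the ISO: 800 → 1600 → 3200.

ISO 3200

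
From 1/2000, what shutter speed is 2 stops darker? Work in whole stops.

Shutter speed: 1/2000 → 1/4000 → 1/8000 — 2 stops faster (darker).

1/8000s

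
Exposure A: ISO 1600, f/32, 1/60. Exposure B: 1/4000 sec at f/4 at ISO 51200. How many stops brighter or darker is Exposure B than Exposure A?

Aperture: f/32 → f/22 → f/16 → f/11 → f/8 → f/5.6 → f/4 — 6 stops opened up (brighter).
Shutter speed: 1/60 → 1/125 → 1/250 → 1/500 → 1/1000 → 1/2000 → 1/4000 — 6 stops faster (darker).
ISO: 1600 → 3200 → 6400 → 12800 → 25600 → 51200 — 5 stops raised (brighter).
Net: +6 −6 +5 = +5 stops.

5 stops brighter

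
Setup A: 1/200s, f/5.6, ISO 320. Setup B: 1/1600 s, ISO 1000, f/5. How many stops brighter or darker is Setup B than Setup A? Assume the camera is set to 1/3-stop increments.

Aperture: f/5.6 → f/5 — 1/3 stop wider (brighter).
Shutter speed: 1/200 → 1/250 → 1/320 → 1/400 → 1/500 → 1/640 → 1/800 → 1/1000 → 1/1250 → 1/1600 — 3 stops shorter (darker).
ISO: 320 → 400 → 500 → 640 → 800 → 1000 — 1 2/3 stops raised (brighter).
Net: +1/3 −3 +1 2/3 = −1 stop.

1 stop darker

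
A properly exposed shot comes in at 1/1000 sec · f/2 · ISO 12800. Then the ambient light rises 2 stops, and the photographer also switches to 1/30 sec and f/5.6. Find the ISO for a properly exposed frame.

Scene light: 2 stops brighter.
Shutter speed: 1/1000 → 1/500 → 1/250 → 1/125 → 1/60 → 1/30 — 5 stops longer (brighter).
Aperture: f/2 → f/2.8 → f/4 → f/5.6 — 3 stops stopped down (darker).
Net so far: 4 stops brighter. ISO: 12800 → 6400 → 3200 → 1600 → 800.

ISO 800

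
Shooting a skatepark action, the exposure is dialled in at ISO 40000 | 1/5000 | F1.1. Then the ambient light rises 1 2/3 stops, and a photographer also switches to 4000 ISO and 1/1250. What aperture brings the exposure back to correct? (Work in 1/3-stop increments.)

f/1.2

Scene light: 1 2/3 stops brighter.
ISO: 40000 → 32000 → 25600 → 20000 → 16000 → 12800 → 10000 → 8000 → 6400 → 5000 → 4000 — 3 1/3 stops dropped (darker).
Shutter speed: 1/5000 → 1/4000 → 1/3200 → 1/2500 → 1/2000 → 1/1600 → 1/1250 — 2 stops slower (brighter).
Net so far: 1/3 stop brighter. Aperture: f/1.1 → f/1.2.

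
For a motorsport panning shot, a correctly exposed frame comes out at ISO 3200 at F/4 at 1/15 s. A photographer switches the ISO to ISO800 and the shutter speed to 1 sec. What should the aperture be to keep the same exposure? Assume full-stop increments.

ISO: 3200 → 1600 → 800 — 2 stops lower (darker).
Shutter speed: 1/15 → 1/8 → 1/4 → 1/2 → 1 — 4 stops longer (brighter).
Net change so far: 2 stops brighter. Offset with the aperture: f/4 → f/5.6 → f/8.

f/8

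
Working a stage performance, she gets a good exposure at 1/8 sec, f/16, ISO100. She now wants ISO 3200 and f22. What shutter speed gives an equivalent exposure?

1/125s

ISO: 100 → 200 → 400 → 800 → 1600 → 3200 — 5 stops raised (brighter).
Aperture: f/16 → f/22 — 1 stop narrower (darker).
Net change so far: 4 stops brighter. Offset with the shutter speed: 1/8 → 1/15 → 1/30 → 1/60 → 1/125.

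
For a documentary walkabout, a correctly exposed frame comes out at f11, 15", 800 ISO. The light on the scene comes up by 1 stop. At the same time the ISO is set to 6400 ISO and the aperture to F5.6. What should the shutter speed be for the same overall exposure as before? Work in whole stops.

1/4s

Scene light: 1 stop brighter.
ISO: 800 → 1600 → 3200 → 6400 — 3 stops raised (brighter).
Aperture: f/11 → f/8 → f/5.6 — 2 stops wider (brighter).
Net so far: 6 stops brighter. Shutter speed: 15 → 8 → 4 → 2 → 1 → 1/2 → 1/4.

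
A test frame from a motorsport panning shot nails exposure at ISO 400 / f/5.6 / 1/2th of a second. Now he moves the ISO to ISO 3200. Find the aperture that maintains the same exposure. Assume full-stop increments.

ISO: 400 → 800 → 1600 → 3200 — 3 stops higher (brighter).
Need 3 stops darker from the aperture: f/5.6 → f/8 → f/11 → f/16.

f/16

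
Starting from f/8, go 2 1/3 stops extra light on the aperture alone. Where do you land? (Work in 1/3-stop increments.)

Aperture: f/8 → f/7.1 → f/6.3 → f/5.6 → f/5 → f/4.5 → f/4 → f/3.5 — 2 1/3 stops wider (brighter).

f/3.5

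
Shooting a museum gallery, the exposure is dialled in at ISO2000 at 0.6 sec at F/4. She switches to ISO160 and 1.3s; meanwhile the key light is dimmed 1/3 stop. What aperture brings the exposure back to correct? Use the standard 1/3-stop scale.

Scene light: 1/3 stop darker.
ISO: 2000 → 1600 → 1250 → 1000 → 800 → 640 → 500 → 400 → 320 → 250 → 200 → 160 — 3 2/3 stops lower (darker).
Shutter speed: 0.6 → 0.8 → 1 → 1.3 — 1 stop longer (brighter).
Net so far: 3 stops darker. Aperture: f/4 → f/3.5 → f/3.2 → f/2.8 → f/2.5 → f/2.2 → f/2 → f/1.8 → f/1.6 → f/1.4.

f/1.4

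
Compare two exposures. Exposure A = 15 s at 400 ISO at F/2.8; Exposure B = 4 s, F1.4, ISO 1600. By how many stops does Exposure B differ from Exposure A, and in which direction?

2 stops brighter

Aperture: f/2.8 → f/2 → f/1.4 — 2 stops wider (brighter).
Shutter speed: 15 → 8 → 4 — 2 stops shorter (darker).
ISO: 400 → 800 → 1600 — 2 stops higher (brighter).
Net: +2 −2 +2 = +2 stops.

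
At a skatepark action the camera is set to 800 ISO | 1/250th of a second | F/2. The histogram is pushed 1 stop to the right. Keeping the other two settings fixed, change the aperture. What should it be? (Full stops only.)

f/2.8

Overexposed by 1 stop → need 1 stop darker.
Aperture: f/2 → f/2.8.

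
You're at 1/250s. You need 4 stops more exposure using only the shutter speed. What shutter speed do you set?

1/15s

Shutter speed: 1/250 → 1/125 → 1/60 → 1/30 → 1/15 — 4 stops longer (brighter).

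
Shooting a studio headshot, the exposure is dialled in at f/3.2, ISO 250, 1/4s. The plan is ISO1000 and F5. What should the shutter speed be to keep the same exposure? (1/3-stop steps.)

1/6s

ISO: 250 → 320 → 400 → 500 → 640 → 800 → 1000 — 2 stops higher (brighter).
Aperture: f/3.2 → f/3.5 → f/4 → f/4.5 → f/5 — 1 1/3 stops narrower (darker).
Net change so far: 2/3 stop brighter. Offset with the shutter speed: 1/4 → 1/5 → 1/6.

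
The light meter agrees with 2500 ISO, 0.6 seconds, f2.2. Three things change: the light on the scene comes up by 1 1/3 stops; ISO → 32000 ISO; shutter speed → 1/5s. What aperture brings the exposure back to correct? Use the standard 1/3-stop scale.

Scene light: 1 1/3 stops brighter.
ISO: 2500 → 3200 → 4000 → 5000 → 6400 → 8000 → 10000 → 12800 → 16000 → 20000 → 25600 → 32000 — 3 2/3 stops higher (brighter).
Shutter speed: 0.6 → 0.5 → 0.4 → 0.3 → 1/4 → 1/5 — 1 2/3 stops faster (darker).
Net so far: 3 1/3 stops brighter. Aperture: f/2.2 → f/2.5 → f/2.8 → f/3.2 → f/3.5 → f/4 → f/4.5 → f/5 → f/5.6 → f/6.3 → f/7.1.

f/7.1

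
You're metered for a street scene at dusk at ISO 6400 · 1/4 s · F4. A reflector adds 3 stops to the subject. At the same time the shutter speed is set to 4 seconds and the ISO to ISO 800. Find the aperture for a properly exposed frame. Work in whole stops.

Scene light: 3 stops brighter.
Shutter speed: 1/4 → 1/2 → 1 → 2 → 4 — 4 stops slower (brighter).
ISO: 6400 → 3200 → 1600 → 800 — 3 stops lower (darker).
Net so far: 4 stops brighter. Aperture: f/4 → f/5.6 → f/8 → f/11 → f/16.

f/16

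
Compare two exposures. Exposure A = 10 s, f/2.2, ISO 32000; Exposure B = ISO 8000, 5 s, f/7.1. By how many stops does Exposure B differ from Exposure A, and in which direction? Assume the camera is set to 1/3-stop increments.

6 1/3 stops darker

Aperture: f/2.2 → f/2.5 → f/2.8 → f/3.2 → f/3.5 → f/4 → f/4.5 → f/5 → f/5.6 → f/6.3 → f/7.1 — 3 1/3 stops stopped down (darker).
Shutter speed: 10 → 8 → 6 → 5 — 1 stop shorter (darker).
ISO: 32000 → 25600 → 20000 → 16000 → 12800 → 10000 → 8000 — 2 stops lower (darker).
Net: −3 1/3 −1 −2 = −6 1/3 stops.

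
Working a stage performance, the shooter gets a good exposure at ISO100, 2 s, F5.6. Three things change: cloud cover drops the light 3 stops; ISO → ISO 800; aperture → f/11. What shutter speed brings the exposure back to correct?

8 s

Scene light: 3 stops darker.
ISO: 100 → 200 → 400 → 800 — 3 stops raised (brighter).
Aperture: f/5.6 → f/8 → f/11 — 2 stops stopped down (darker).
Net so far: 2 stops darker. Shutter speed: 2 → 4 → 8.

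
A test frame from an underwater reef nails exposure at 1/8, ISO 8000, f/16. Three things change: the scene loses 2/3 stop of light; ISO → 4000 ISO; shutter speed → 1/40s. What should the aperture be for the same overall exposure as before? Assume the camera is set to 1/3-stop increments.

Scene light: 2/3 stop darker.
ISO: 8000 → 6400 → 5000 → 4000 — 1 stop dropped (darker).
Shutter speed: 1/8 → 1/10 → 1/13 → 1/15 → 1/20 → 1/25 → 1/30 → 1/40 — 2 1/3 stops shorter (darker).
Net so far: 4 stops darker. Aperture: f/16 → f/14 → f/13 → f/11 → f/10 → f/9 → f/8 → f/7.1 → f/6.3 → f/5.6 → f/5 → f/4.5 → f/4.

f/4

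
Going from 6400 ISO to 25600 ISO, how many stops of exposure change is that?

6400 → 12800 → 25600 — count the steps: 2 stops.

2 stops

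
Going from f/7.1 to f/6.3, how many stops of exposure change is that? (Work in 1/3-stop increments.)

1/3 stop

f/7.1 → f/6.3 — count the steps: 1 third-stops = 1/3 stop.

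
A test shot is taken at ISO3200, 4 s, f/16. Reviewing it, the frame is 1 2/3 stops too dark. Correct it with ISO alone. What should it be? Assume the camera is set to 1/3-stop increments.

ISO 10000

Underexposed by 1 2/3 stops → need 1 2/3 stops brighter.
ISO: 3200 → 4000 → 5000 → 6400 → 8000 → 10000.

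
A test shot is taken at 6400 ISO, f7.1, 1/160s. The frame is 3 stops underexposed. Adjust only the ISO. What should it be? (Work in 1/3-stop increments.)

ISO 51200

Underexposed by 3 stops → need 3 stops brighter.
ISO: 6400 → 8000 → 10000 → 12800 → 16000 → 20000 → 25600 → 32000 → 40000 → 51200.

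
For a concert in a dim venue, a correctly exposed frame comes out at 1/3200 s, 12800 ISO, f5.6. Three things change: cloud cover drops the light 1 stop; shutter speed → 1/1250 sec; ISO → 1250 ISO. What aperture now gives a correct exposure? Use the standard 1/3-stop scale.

Scene light: 1 stop darker.
Shutter speed: 1/3200 → 1/2500 → 1/2000 → 1/1600 → 1/1250 — 1 1/3 stops longer (brighter).
ISO: 12800 → 10000 → 8000 → 6400 → 5000 → 4000 → 3200 → 2500 → 2000 → 1600 → 1250 — 3 1/3 stops dropped (darker).
Net so far: 3 stops darker. Aperture: f/5.6 → f/5 → f/4.5 → f/4 → f/3.5 → f/3.2 → f/2.8 → f/2.5 → f/2.2 → f/2.

f/2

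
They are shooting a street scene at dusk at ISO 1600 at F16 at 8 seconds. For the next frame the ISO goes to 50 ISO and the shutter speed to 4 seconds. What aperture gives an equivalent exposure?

ISO: 1600 → 800 → 400 → 200 → 100 → 50 — 5 stops dropped (darker).
Shutter speed: 8 → 4 — 1 stop shorter (darker).
Net change so far: 6 stops darker. Offset with the aperture: f/16 → f/11 → f/8 → f/5.6 → f/4 → f/2.8 → f/2.

f/2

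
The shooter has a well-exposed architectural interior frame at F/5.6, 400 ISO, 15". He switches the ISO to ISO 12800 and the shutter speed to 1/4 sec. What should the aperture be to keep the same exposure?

ISO: 400 → 800 → 1600 → 3200 → 6400 → 12800 — 5 stops raised (brighter).
Shutter speed: 15 → 8 → 4 → 2 → 1 → 1/2 → 1/4 — 6 stops shorter (darker).
Net change so far: 1 stop darker. Offset with the aperture: f/5.6 → f/4.

f/4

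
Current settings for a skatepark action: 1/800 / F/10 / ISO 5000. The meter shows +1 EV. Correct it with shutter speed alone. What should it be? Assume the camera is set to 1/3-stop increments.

1/1600s

Overexposed by 1 stop → need 1 stop darker.
Shutter speed: 1/800 → 1/1000 → 1/1250 → 1/1600.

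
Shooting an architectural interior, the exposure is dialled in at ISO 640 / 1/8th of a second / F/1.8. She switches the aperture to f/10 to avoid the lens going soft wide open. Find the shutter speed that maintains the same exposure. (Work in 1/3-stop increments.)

4 s

Aperture: f/1.8 → f/2 → f/2.2 → f/2.5 → f/2.8 → f/3.2 → f/3.5 → f/4 → f/4.5 → f/5 → f/5.6 → f/6.3 → f/7.1 → f/8 → f/9 → f/10 — 5 stops narrower (darker).
Need 5 stops brighter from the shutter speed: 1/8 → 1/6 → 1/5 → 1/4 → 0.3 → 0.4 → 0.5 → 0.6 → 0.8 → 1 → 1.3 → 1.6 → 2 → 2.5 → 3.2 → 4.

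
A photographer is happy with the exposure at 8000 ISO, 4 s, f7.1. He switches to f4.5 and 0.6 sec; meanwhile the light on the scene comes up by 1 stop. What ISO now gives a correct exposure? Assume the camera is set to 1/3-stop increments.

ISO 10000

Scene light: 1 stop brighter.
Aperture: f/7.1 → f/6.3 → f/5.6 → f/5 → f/4.5 — 1 1/3 stops wider (brighter).
Shutter speed: 4 → 3.2 → 2.5 → 2 → 1.6 → 1.3 → 1 → 0.8 → 0.6 — 2 2/3 stops faster (darker).
Net so far: 1/3 stop darker. ISO: 8000 → 10000.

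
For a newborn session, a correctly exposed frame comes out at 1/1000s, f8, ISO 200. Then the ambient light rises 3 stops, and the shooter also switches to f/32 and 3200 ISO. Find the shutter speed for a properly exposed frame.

Scene light: 3 stops brighter.
Aperture: f/8 → f/11 → f/16 → f/22 → f/32 — 4 stops stopped down (darker).
ISO: 200 → 400 → 800 → 1600 → 3200 — 4 stops raised (brighter).
Net so far: 3 stops brighter. Shutter speed: 1/1000 → 1/2000 → 1/4000 → 1/8000.

1/8000s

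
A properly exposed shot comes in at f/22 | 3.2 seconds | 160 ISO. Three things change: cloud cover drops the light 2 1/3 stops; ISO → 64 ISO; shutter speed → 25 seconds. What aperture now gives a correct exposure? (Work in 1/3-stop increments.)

f/18

Scene light: 2 1/3 stops darker.
ISO: 160 → 125 → 100 → 80 → 64 — 1 1/3 stops lower (darker).
Shutter speed: 3.2 → 4 → 5 → 6 → 8 → 10 → 13 → 15 → 20 → 25 — 3 stops slower (brighter).
Net so far: 2/3 stop darker. Aperture: f/22 → f/20 → f/18.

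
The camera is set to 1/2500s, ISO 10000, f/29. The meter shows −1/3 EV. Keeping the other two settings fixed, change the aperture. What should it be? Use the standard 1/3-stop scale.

Underexposed by 1/3 stop → need 1/3 stop brighter.
Aperture: f/29 → f/25.

f/25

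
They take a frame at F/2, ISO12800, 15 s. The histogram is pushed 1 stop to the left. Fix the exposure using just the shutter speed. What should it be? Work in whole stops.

Underexposed by 1 stop → need 1 stop brighter.
Shutter speed: 15 → 30.

30 s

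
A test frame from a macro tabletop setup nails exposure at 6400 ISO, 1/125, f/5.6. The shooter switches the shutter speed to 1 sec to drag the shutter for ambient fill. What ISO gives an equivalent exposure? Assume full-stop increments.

Shutter speed: 1/125 → 1/60 → 1/30 → 1/15 → 1/8 → 1/4 → 1/2 → 1 — 7 stops longer (brighter).
Need 7 stops darker from the ISO: 6400 → 3200 → 1600 → 800 → 400 → 200 → 100 → 50.

ISO 50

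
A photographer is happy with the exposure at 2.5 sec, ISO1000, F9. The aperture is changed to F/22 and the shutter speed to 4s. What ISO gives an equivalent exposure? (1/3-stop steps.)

ISO 4000

Aperture: f/9 → f/10 → f/11 → f/13 → f/14 → f/16 → f/18 → f/20 → f/22 — 2 2/3 stops stopped down (darker).
Shutter speed: 2.5 → 3.2 → 4 — 2/3 stop slower (brighter).
Net change so far: 2 stops darker. Offset with the ISO: 1000 → 1250 → 1600 → 2000 → 2500 → 3200 → 4000.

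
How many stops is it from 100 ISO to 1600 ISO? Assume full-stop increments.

4 stops

100 → 200 → 400 → 800 → 1600 — count the steps: 4 stops.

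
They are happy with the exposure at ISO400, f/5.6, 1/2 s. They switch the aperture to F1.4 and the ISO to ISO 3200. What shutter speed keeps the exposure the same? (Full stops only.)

Aperture: f/5.6 → f/4 → f/2.8 → f/2 → f/1.4 — 4 stops opened up (brighter).
ISO: 400 → 800 → 1600 → 3200 — 3 stops raised (brighter).
Net change so far: 7 stops brighter. Offset with the shutter speed: 1/2 → 1/4 → 1/8 → 1/15 → 1/30 → 1/60 → 1/125 → 1/250.

1/250s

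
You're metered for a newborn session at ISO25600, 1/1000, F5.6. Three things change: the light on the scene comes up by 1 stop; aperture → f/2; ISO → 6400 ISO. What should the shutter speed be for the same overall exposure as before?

Scene light: 1 stop brighter.
Aperture: f/5.6 → f/4 → f/2.8 → f/2 — 3 stops opened up (brighter).
ISO: 25600 → 12800 → 6400 — 2 stops lower (darker).
Net so far: 2 stops brighter. Shutter speed: 1/1000 → 1/2000 → 1/4000.

1/4000s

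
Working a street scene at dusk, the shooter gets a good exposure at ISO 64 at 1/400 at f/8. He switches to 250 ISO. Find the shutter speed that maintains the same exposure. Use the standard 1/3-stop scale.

1/1600s

ISO: 64 → 80 → 100 → 125 → 160 → 200 → 250 — 2 stops higher (brighter).
Need 2 stops darker from the shutter speed: 1/400 → 1/500 → 1/640 → 1/800 → 1/1000 → 1/1250 → 1/1600.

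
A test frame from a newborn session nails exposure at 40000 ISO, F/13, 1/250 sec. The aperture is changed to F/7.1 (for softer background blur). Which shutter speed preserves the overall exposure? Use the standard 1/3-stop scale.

Aperture: f/13 → f/11 → f/10 → f/9 → f/8 → f/7.1 — 1 2/3 stops opened up (brighter).
Need 1 2/3 stops darker from the shutter speed: 1/250 → 1/320 → 1/400 → 1/500 → 1/640 → 1/800.

1/800s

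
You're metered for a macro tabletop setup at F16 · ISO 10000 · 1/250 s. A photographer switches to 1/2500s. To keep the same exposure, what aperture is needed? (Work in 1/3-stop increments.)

f/5

Shutter speed: 1/250 → 1/320 → 1/400 → 1/500 → 1/640 → 1/800 → 1/1000 → 1/1250 → 1/1600 → 1/2000 → 1/2500 — 3 1/3 stops shorter (darker).
Need 3 1/3 stops brighter from the aperture: f/16 → f/14 → f/13 → f/11 → f/10 → f/9 → f/8 → f/7.1 → f/6.3 → f/5.6 → f/5.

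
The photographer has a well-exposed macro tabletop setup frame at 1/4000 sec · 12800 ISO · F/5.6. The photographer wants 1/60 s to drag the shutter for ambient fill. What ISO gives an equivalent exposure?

ISO 200

Shutter speed: 1/4000 → 1/2000 → 1/1000 → 1/500 → 1/250 → 1/125 → 1/60 — 6 stops longer (brighter).
Need 6 stops darker from the ISO: 12800 → 6400 → 3200 → 1600 → 800 → 400 → 200.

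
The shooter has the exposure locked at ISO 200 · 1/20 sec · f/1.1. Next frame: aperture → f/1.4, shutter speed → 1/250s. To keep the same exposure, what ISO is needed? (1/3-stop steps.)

Aperture: f/1.1 → f/1.2 → f/1.4 — 2/3 stop smaller aperture (darker).
Shutter speed: 1/20 → 1/25 → 1/30 → 1/40 → 1/50 → 1/60 → 1/80 → 1/100 → 1/125 → 1/160 → 1/200 → 1/250 — 3 2/3 stops shorter (darker).
Net change so far: 4 1/3 stops darker. Offset with the ISO: 200 → 250 → 320 → 400 → 500 → 640 → 800 → 1000 → 1250 → 1600 → 2000 → 2500 → 3200 → 4000.

ISO 4000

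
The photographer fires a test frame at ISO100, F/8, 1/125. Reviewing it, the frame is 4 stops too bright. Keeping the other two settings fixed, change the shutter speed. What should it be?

Overexposed by 4 stops → need 4 stops darker.
Shutter speed: 1/125 → 1/250 → 1/500 → 1/1000 → 1/2000.

1/2000s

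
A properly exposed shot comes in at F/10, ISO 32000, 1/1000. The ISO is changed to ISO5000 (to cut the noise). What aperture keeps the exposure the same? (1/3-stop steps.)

ISO: 32000 → 25600 → 20000 → 16000 → 12800 → 10000 → 8000 → 6400 → 5000 — 2 2/3 stops lower (darker).
Need 2 2/3 stops brighter from the aperture: f/10 → f/9 → f/8 → f/7.1 → f/6.3 → f/5.6 → f/5 → f/4.5 → f/4.

f/4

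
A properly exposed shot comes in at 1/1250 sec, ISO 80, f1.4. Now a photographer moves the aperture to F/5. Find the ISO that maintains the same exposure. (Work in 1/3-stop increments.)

Aperture: f/1.4 → f/1.6 → f/1.8 → f/2 → f/2.2 → f/2.5 → f/2.8 → f/3.2 → f/3.5 → f/4 → f/4.5 → f/5 — 3 2/3 stops smaller aperture (darker).
Need 3 2/3 stops brighter from the ISO: 80 → 100 → 125 → 160 → 200 → 250 → 320 → 400 → 500 → 640 → 800 → 1000.

ISO 1000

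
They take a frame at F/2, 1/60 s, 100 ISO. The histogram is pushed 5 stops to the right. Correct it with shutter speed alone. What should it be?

1/2000s

Overexposed by 5 stops → need 5 stops darker.
Shutter speed: 1/60 → 1/125 → 1/250 → 1/500 → 1/1000 → 1/2000.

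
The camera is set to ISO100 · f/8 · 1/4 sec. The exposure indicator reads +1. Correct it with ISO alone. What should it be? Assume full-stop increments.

ISO 50

Overexposed by 1 stop → need 1 stop darker.
ISO: 100 → 50.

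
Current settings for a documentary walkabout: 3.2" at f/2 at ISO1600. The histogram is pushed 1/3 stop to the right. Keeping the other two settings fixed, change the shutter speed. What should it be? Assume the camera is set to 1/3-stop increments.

2.5 s

Overexposed by 1/3 stop → need 1/3 stop darker.
Shutter speed: 3.2 → 2.5.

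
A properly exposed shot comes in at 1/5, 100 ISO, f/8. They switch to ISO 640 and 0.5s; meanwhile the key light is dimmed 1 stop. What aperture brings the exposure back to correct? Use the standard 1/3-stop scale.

Scene light: 1 stop darker.
ISO: 100 → 125 → 160 → 200 → 250 → 320 → 400 → 500 → 640 — 2 2/3 stops higher (brighter).
Shutter speed: 1/5 → 1/4 → 0.3 → 0.4 → 0.5 — 1 1/3 stops longer (brighter).
Net so far: 3 stops brighter. Aperture: f/8 → f/9 → f/10 → f/11 → f/13 → f/14 → f/16 → f/18 → f/20 → f/22.

f/22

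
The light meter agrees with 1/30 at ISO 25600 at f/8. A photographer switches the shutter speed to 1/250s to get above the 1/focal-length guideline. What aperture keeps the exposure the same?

Shutter speed: 1/30 → 1/60 → 1/125 → 1/250 — 3 stops shorter (darker).
Need 3 stops brighter from the aperture: f/8 → f/5.6 → f/4 → f/2.8.

f/2.8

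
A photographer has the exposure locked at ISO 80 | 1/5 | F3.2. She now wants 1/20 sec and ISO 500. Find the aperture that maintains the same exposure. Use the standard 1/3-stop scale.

Shutter speed: 1/5 → 1/6 → 1/8 → 1/10 → 1/13 → 1/15 → 1/20 — 2 stops shorter (darker).
ISO: 80 → 100 → 125 → 160 → 200 → 250 → 320 → 400 → 500 — 2 2/3 stops raised (brighter).
Net change so far: 2/3 stop brighter. Offset with the aperture: f/3.2 → f/3.5 → f/4.

f/4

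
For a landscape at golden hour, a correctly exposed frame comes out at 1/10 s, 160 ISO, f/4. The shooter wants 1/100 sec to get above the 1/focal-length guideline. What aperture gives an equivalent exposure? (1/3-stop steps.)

Shutter speed: 1/10 → 1/13 → 1/15 → 1/20 → 1/25 → 1/30 → 1/40 → 1/50 → 1/60 → 1/80 → 1/100 — 3 1/3 stops faster (darker).
Need 3 1/3 stops brighter from the aperture: f/4 → f/3.5 → f/3.2 → f/2.8 → f/2.5 → f/2.2 → f/2 → f/1.8 → f/1.6 → f/1.4 → f/1.2.

f/1.2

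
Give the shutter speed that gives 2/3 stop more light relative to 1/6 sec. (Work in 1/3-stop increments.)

Shutter speed: 1/6 → 1/5 → 1/4 — 2/3 stop slower (brighter).

1/4s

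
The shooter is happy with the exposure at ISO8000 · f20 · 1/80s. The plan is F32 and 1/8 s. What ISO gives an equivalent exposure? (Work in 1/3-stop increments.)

Aperture: f/20 → f/22 → f/25 → f/29 → f/32 — 1 1/3 stops stopped down (darker).
Shutter speed: 1/80 → 1/60 → 1/50 → 1/40 → 1/30 → 1/25 → 1/20 → 1/15 → 1/13 → 1/10 → 1/8 — 3 1/3 stops slower (brighter).
Net change so far: 2 stops brighter. Offset with the ISO: 8000 → 6400 → 5000 → 4000 → 3200 → 2500 → 2000.

ISO 2000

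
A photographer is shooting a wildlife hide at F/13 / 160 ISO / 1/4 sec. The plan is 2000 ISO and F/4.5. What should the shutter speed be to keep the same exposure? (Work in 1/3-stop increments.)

1/400s

ISO: 160 → 200 → 250 → 320 → 400 → 500 → 640 → 800 → 1000 → 1250 → 1600 → 2000 — 3 2/3 stops raised (brighter).
Aperture: f/13 → f/11 → f/10 → f/9 → f/8 → f/7.1 → f/6.3 → f/5.6 → f/5 → f/4.5 — 3 stops opened up (brighter).
Net change so far: 6 2/3 stops brighter. Offset with the shutter speed: 1/4 → 1/5 → 1/6 → 1/8 → 1/10 → 1/13 → 1/15 → 1/20 → 1/25 → 1/30 → 1/40 → 1/50 → 1/60 → 1/80 → 1/100 → 1/125 → 1/160 → 1/200 → 1/250 → 1/320 → 1/400.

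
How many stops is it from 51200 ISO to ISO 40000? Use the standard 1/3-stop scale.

1/3 stop

51200 → 40000 — count the steps: 1 third-stops = 1/3 stop.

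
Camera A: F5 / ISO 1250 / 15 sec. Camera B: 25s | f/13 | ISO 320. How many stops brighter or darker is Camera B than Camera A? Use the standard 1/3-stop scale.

4 stops darker

Aperture: f/5 → f/5.6 → f/6.3 → f/7.1 → f/8 → f/9 → f/10 → f/11 → f/13 — 2 2/3 stops narrower (darker).
Shutter speed: 15 → 20 → 25 — 2/3 stop longer (brighter).
ISO: 1250 → 1000 → 800 → 640 → 500 → 400 → 320 — 2 stops dropped (darker).
Net: −2 2/3 +2/3 −2 = −4 stops.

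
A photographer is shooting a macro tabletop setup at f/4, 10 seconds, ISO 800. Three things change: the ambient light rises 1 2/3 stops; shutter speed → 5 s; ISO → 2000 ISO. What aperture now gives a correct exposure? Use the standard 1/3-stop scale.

f/8

Scene light: 1 2/3 stops brighter.
Shutter speed: 10 → 8 → 6 → 5 — 1 stop shorter (darker).
ISO: 800 → 1000 → 1250 → 1600 → 2000 — 1 1/3 stops raised (brighter).
Net so far: 2 stops brighter. Aperture: f/4 → f/4.5 → f/5 → f/5.6 → f/6.3 → f/7.1 → f/8.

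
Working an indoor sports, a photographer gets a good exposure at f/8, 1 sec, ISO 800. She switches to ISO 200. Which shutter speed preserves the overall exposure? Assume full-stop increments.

ISO: 800 → 400 → 200 — 2 stops lower (darker).
Need 2 stops brighter from the shutter speed: 1 → 2 → 4.

4 s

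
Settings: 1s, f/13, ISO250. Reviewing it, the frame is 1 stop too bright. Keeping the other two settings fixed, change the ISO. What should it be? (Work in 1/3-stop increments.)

Overexposed by 1 stop → need 1 stop darker.
ISO: 250 → 200 → 160 → 125.

ISO 125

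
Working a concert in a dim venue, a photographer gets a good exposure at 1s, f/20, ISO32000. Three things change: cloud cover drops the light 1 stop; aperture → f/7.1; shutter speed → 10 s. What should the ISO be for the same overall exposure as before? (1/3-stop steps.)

ISO 800

Scene light: 1 stop darker.
Aperture: f/20 → f/18 → f/16 → f/14 → f/13 → f/11 → f/10 → f/9 → f/8 → f/7.1 — 3 stops opened up (brighter).
Shutter speed: 1 → 1.3 → 1.6 → 2 → 2.5 → 3.2 → 4 → 5 → 6 → 8 → 10 — 3 1/3 stops slower (brighter).
Net so far: 5 1/3 stops brighter. ISO: 32000 → 25600 → 20000 → 16000 → 12800 → 10000 → 8000 → 6400 → 5000 → 4000 → 3200 → 2500 → 2000 → 1600 → 1250 → 1000 → 800.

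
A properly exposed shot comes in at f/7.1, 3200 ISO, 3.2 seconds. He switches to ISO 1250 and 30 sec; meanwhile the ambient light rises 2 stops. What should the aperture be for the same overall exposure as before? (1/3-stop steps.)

f/29

Scene light: 2 stops brighter.
ISO: 3200 → 2500 → 2000 → 1600 → 1250 — 1 1/3 stops lower (darker).
Shutter speed: 3.2 → 4 → 5 → 6 → 8 → 10 → 13 → 15 → 20 → 25 → 30 — 3 1/3 stops slower (brighter).
Net so far: 4 stops brighter. Aperture: f/7.1 → f/8 → f/9 → f/10 → f/11 → f/13 → f/14 → f/16 → f/18 → f/20 → f/22 → f/25 → f/29.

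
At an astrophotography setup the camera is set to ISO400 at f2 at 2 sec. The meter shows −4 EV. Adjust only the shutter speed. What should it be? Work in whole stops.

30 s

Underexposed by 4 stops → need 4 stops brighter.
Shutter speed: 2 → 4 → 8 → 15 → 30.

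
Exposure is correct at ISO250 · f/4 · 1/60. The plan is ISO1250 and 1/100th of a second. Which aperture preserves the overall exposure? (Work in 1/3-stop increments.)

ISO: 250 → 320 → 400 → 500 → 640 → 800 → 1000 → 1250 — 2 1/3 stops raised (brighter).
Shutter speed: 1/60 → 1/80 → 1/100 — 2/3 stop faster (darker).
Net change so far: 1 2/3 stops brighter. Offset with the aperture: f/4 → f/4.5 → f/5 → f/5.6 → f/6.3 → f/7.1.

f/7.1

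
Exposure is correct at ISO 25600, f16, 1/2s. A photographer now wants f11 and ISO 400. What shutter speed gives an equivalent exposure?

Aperture: f/16 → f/11 — 1 stop wider (brighter).
ISO: 25600 → 12800 → 6400 → 3200 → 1600 → 800 → 400 — 6 stops lower (darker).
Net change so far: 5 stops darker. Offset with the shutter speed: 1/2 → 1 → 2 → 4 → 8 → 15.

15 s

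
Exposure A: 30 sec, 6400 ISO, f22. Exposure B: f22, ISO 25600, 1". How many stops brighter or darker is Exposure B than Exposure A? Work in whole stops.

3 stops darker

Aperture: unchanged.
Shutter speed: 30 → 15 → 8 → 4 → 2 → 1 — 5 stops shorter (darker).
ISO: 6400 → 12800 → 25600 — 2 stops raised (brighter).
Net: −5 +2 = −3 stops.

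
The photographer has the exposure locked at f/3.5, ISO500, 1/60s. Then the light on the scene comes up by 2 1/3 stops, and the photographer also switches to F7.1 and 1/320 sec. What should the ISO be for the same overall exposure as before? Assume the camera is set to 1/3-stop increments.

ISO 2000

Scene light: 2 1/3 stops brighter.
Aperture: f/3.5 → f/4 → f/4.5 → f/5 → f/5.6 → f/6.3 → f/7.1 — 2 stops smaller aperture (darker).
Shutter speed: 1/60 → 1/80 → 1/100 → 1/125 → 1/160 → 1/200 → 1/250 → 1/320 — 2 1/3 stops shorter (darker).
Net so far: 2 stops darker. ISO: 500 → 640 → 800 → 1000 → 1250 → 1600 → 2000.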